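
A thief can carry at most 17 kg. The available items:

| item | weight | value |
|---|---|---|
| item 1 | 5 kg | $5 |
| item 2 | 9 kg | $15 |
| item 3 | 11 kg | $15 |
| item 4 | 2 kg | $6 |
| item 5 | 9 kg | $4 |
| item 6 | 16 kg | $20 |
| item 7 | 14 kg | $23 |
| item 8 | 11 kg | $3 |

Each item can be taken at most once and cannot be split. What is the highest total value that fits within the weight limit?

Check high-value combinations within 17 kg:
- item 4+item 7: weight 2+14=16, value 6+23=29
- item 1+item 2+item 4: weight 5+9+2=16, value 5+15+6=26
- item 7: weight 14, value 23
- item 2+item 4: weight 9+2=11, value 15+6=21
- item 3+item 4: weight 11+2=13, value 15+6=21
Best: $29.

$29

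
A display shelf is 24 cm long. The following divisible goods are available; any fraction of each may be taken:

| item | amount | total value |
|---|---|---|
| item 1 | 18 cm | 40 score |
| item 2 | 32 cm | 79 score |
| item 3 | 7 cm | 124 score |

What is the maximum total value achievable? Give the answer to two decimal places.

165.97

Take in order of value per unit:
- item 3 (124/7 per unit): all 7 → value 124, running total 124.00
- item 2 (79/32 per unit): 17 of 32 → value 17×79/32 = 41.9688, running total 165.97
Total 165.97.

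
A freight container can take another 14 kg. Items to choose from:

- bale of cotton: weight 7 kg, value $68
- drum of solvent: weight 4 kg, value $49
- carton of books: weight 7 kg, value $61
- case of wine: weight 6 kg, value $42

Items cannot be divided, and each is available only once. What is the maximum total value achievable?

$129

Check high-value combinations within 14 kg:
- bale of cotton+carton of books: weight 7+7=14, value 68+61=129
- bale of cotton+drum of solvent: weight 7+4=11, value 68+49=117
- drum of solvent+carton of books: weight 4+7=11, value 49+61=110
- bale of cotton+case of wine: weight 7+6=13, value 68+42=110
- carton of books+case of wine: weight 7+6=13, value 61+42=103
Best: $129.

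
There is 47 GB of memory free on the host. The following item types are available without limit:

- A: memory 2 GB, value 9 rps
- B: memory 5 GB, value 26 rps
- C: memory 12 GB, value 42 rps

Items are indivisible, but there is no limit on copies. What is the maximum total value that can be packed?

243 rps

Best value-per-unit is B at 26/5; filling with it alone gives 9×26 = 234.
Optimal mix: 1×A + 9×B → memory 47, value 243.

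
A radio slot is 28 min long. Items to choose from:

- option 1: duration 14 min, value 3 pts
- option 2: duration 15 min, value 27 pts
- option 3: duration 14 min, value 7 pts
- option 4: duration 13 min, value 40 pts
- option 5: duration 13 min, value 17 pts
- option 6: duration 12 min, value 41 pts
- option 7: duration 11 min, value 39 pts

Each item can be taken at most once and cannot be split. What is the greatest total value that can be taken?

This is a 0/1 knapsack; check combinations near the capacity.
- option 4+option 6: duration 13+12=25, value 40+41=81
- option 6+option 7: duration 12+11=23, value 41+39=80
- option 4+option 7: duration 13+11=24, value 40+39=79
- option 2+option 6: duration 15+12=27, value 27+41=68
- option 2+option 4: duration 15+13=28, value 27+40=67
Best: 81 pts.

81 pts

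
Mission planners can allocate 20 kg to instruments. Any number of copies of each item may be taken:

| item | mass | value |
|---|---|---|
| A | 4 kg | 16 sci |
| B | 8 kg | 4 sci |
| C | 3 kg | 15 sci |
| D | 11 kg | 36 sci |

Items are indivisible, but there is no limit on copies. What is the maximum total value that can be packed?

92 sci

Best value-per-unit is C at 15/3; filling with it alone gives 6×15 = 90.
Optimal mix: 2×A + 4×C → mass 20, value 92.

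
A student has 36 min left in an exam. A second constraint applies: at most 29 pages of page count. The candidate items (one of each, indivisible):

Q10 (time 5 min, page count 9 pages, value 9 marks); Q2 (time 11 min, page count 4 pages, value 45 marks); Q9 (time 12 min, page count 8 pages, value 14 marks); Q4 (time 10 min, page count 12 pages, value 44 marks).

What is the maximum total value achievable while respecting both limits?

Feasible sets respecting both limits:
- Q2+Q9+Q4: time 33, page count 24, value 103
- Q10+Q2+Q4: time 26, page count 25, value 98
- Q2+Q4: time 21, page count 16, value 89
- Q10+Q2+Q9: time 28, page count 21, value 68
Best: 103 marks.

103 marks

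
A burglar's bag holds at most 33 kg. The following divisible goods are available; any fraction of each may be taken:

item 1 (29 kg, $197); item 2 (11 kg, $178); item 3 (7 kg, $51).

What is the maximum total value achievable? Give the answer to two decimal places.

330.90

Take in order of value per unit:
- item 2 (178/11 per unit): all 11 → value 178, running total 178.00
- item 3 (51/7 per unit): all 7 → value 51, running total 229.00
- item 1 (197/29 per unit): 15 of 29 → value 15×197/29 = 101.8966, running total 330.90
Total 330.90.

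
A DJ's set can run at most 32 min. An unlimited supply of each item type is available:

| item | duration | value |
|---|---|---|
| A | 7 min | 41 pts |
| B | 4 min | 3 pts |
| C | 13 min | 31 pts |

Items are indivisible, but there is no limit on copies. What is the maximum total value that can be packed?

167 pts

Best value-per-unit is A at 41/7; filling with it alone gives 4×41 = 164.
Optimal mix: 4×A + 1×B → duration 32, value 167.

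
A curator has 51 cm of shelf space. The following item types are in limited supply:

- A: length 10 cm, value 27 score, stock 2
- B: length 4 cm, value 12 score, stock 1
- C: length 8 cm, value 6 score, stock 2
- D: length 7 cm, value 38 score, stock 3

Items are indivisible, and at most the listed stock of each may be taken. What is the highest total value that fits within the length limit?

Best selections within length 51 and stock limits:
- 2×A + 1×B + 3×D: length 45, value 180
- 2×A + 1×C + 3×D: length 49, value 174
Best: 180 score.

180 score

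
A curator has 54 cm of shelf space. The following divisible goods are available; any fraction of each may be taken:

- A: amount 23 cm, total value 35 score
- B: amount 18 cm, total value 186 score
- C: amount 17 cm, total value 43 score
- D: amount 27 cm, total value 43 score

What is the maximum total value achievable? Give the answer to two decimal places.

259.26

Take in order of value per unit:
- B (186/18 per unit): all 18 → value 186, running total 186.00
- C (43/17 per unit): all 17 → value 43, running total 229.00
- D (43/27 per unit): 19 of 27 → value 19×43/27 = 30.2593, running total 259.26
Total 259.26.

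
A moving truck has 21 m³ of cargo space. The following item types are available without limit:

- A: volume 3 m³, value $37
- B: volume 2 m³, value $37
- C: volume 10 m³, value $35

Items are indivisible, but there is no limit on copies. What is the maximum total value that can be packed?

Best value-per-unit is B at 37/2; filling with it alone gives 10×37 = 370.
Optimal mix: 1×A + 9×B → volume 21, value 370.

$370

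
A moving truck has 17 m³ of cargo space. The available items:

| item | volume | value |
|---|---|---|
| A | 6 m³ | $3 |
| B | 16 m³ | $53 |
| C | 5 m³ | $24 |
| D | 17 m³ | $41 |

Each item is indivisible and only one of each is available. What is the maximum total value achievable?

Check high-value combinations within 17 m³:
- B: volume 16, value 53
- D: volume 17, value 41
- A+C: volume 6+5=11, value 3+24=27
- C: volume 5, value 24
- A: volume 6, value 3
Best: $53.

$53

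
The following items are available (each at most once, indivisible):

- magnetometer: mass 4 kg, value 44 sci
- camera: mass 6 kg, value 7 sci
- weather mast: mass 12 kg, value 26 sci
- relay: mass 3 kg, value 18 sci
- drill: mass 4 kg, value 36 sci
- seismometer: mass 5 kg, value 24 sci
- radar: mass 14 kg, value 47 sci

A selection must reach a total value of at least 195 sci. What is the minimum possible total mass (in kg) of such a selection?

42

Subsets with value ≥ 195, sorted by total mass:
- magnetometer+weather mast+relay+drill+seismometer+radar: mass 42, value 195
- magnetometer+camera+weather mast+relay+drill+seismometer+radar: mass 48, value 202
Minimum mass: 42 kg.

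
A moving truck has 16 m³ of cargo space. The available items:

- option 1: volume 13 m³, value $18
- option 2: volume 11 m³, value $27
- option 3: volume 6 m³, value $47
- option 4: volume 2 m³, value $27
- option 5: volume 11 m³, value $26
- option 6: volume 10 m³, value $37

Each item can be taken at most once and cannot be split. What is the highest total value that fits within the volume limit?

Check high-value combinations within 16 m³:
- option 3+option 6: volume 6+10=16, value 47+37=84
- option 3+option 4: volume 6+2=8, value 47+27=74
- option 4+option 6: volume 2+10=12, value 27+37=64
- option 2+option 4: volume 11+2=13, value 27+27=54
- option 4+option 5: volume 2+11=13, value 27+26=53
Best: $84.

$84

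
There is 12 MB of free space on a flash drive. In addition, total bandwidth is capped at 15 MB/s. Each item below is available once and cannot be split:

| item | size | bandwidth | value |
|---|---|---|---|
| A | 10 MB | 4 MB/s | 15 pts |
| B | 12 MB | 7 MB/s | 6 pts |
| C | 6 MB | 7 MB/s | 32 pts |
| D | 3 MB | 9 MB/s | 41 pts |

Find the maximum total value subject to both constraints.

Feasible sets respecting both limits:
- D: size 3, bandwidth 9, value 41
- C: size 6, bandwidth 7, value 32
- A: size 10, bandwidth 4, value 15
- B: size 12, bandwidth 7, value 6
Best: 41 pts.

41 pts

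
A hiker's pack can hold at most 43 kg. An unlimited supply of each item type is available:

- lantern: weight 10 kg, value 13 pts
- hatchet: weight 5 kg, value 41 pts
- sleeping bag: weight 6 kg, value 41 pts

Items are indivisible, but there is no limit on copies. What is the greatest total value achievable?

Best value-per-unit is hatchet at 41/5, and filling with it alone uses weight 8×5=40. No mix of the others beats 8×41 = 328.

328 pts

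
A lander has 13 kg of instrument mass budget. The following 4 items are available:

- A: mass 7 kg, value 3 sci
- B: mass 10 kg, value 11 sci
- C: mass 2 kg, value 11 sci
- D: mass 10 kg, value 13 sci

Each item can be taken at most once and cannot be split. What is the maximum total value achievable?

This is a 0/1 knapsack; check combinations near the capacity.
- C+D: mass 2+10=12, value 11+13=24
- B+C: mass 10+2=12, value 11+11=22
- A+C: mass 7+2=9, value 3+11=14
- D: mass 10, value 13
- C: mass 2, value 11
Best: 24 sci.

24 sci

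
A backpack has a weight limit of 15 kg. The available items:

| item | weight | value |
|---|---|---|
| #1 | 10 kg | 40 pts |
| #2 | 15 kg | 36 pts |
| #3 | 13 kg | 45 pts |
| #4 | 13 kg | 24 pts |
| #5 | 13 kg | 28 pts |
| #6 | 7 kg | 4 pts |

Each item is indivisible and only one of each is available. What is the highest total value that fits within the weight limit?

Check high-value combinations within 15 kg:
- #3: weight 13, value 45
- #1: weight 10, value 40
- #2: weight 15, value 36
- #5: weight 13, value 28
Best: 45 pts.

45 pts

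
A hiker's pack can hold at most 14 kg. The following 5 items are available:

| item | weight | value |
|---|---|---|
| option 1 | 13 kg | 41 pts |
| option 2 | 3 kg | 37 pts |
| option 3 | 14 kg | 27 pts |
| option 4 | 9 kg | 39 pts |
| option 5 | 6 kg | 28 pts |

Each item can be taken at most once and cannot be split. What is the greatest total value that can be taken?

76 pts

Check high-value combinations within 14 kg:
- option 2+option 4: weight 3+9=12, value 37+39=76
- option 2+option 5: weight 3+6=9, value 37+28=65
- option 1: weight 13, value 41
Best: 76 pts.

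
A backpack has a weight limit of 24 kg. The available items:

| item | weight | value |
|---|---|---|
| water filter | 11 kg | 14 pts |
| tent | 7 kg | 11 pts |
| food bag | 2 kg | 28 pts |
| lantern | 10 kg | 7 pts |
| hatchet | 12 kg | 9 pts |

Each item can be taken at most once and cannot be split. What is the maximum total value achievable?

Check high-value combinations within 24 kg:
- water filter+tent+food bag: weight 11+7+2=20, value 14+11+28=53
- water filter+food bag+lantern: weight 11+2+10=23, value 14+28+7=49
- tent+food bag+hatchet: weight 7+2+12=21, value 11+28+9=48
Best: 53 pts.

53 pts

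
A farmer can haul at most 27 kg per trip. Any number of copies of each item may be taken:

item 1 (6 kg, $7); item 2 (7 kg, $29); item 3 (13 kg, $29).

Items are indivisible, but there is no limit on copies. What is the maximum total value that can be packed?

Best value-per-unit is item 2 at 29/7; filling with it alone gives 3×29 = 87.
Optimal mix: 1×item 1 + 3×item 2 → weight 27, value 94.

$94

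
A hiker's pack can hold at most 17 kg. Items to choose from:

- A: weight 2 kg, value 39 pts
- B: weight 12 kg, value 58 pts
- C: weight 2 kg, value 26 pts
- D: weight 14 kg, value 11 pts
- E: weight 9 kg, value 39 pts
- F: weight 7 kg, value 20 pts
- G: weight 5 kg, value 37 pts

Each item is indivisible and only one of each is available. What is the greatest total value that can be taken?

123 pts

This is a 0/1 knapsack; check combinations near the capacity.
- A+B+C: weight 2+12+2=16, value 39+58+26=123
- A+C+F+G: weight 2+2+7+5=16, value 39+26+20+37=122
- A+E+G: weight 2+9+5=16, value 39+39+37=115
- A+C+E: weight 2+2+9=13, value 39+26+39=104
Best: 123 pts.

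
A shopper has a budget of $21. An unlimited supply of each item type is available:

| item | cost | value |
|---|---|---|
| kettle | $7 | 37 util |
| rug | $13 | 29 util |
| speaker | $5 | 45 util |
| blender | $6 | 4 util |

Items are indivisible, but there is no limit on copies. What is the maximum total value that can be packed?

180 util

Best value-per-unit is speaker at 45/5, and filling with it alone uses cost 4×5=20. No mix of the others beats 4×45 = 180.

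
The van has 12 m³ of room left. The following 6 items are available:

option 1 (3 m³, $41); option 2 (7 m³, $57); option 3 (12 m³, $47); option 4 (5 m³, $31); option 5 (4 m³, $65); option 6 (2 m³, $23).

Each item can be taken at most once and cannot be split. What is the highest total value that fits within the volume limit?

This is a 0/1 knapsack; check combinations near the capacity.
- option 1+option 4+option 5: volume 3+5+4=12, value 41+31+65=137
- option 1+option 5+option 6: volume 3+4+2=9, value 41+65+23=129
- option 2+option 5: volume 7+4=11, value 57+65=122
- option 1+option 2+option 6: volume 3+7+2=12, value 41+57+23=121
- option 4+option 5+option 6: volume 5+4+2=11, value 31+65+23=119
Best: $137.

$137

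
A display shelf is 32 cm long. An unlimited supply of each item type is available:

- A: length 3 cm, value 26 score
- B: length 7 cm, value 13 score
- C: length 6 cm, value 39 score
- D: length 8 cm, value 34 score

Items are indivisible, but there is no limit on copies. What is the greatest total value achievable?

260 score

Best value-per-unit is A at 26/3, and filling with it alone uses length 10×3=30. No mix of the others beats 10×26 = 260.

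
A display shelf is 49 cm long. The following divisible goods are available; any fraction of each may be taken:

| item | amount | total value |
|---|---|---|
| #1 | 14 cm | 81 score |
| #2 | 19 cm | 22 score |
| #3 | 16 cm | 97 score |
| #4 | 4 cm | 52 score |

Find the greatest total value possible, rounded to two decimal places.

247.37

Take in order of value per unit:
- #4 (52/4 per unit): all 4 → value 52, running total 52.00
- #3 (97/16 per unit): all 16 → value 97, running total 149.00
- #1 (81/14 per unit): all 14 → value 81, running total 230.00
- #2 (22/19 per unit): 15 of 19 → value 15×22/19 = 17.3684, running total 247.37
Total 247.37.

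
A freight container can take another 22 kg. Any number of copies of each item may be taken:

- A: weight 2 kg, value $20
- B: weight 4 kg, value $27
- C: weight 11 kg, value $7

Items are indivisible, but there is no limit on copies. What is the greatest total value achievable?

Best value-per-unit is A at 20/2, and filling with it alone uses weight 11×2=22. No mix of the others beats 11×20 = 220.

$220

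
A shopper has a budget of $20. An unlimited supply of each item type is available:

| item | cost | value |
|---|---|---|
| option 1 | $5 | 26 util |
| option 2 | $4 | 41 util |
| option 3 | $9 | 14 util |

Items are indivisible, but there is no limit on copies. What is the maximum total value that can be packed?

Best value-per-unit is option 2 at 41/4, and filling with it alone uses cost 5×4=20. No mix of the others beats 5×41 = 205.

205 util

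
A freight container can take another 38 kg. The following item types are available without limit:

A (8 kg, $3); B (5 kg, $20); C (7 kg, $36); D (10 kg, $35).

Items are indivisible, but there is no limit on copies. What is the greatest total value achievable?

Best value-per-unit is C at 36/7; filling with it alone gives 5×36 = 180.
Optimal mix: 2×B + 4×C → weight 38, value 184.

$184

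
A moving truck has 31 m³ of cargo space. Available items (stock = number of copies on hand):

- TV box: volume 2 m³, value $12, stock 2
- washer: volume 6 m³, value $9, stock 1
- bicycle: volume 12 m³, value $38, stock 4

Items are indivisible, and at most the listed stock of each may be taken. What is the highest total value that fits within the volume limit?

Top feasible selections:
- 2×TV box + 2×bicycle: volume 28, value 100
- 1×TV box + 2×bicycle: volume 26, value 88
Best: $100.

$100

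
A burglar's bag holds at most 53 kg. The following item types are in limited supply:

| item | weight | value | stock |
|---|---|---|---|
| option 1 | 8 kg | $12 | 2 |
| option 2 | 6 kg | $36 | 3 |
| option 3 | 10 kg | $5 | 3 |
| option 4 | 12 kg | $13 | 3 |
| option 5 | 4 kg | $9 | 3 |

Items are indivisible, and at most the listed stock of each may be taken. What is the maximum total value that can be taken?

Best selections within weight 53 and stock limits:
- 1×option 1 + 3×option 2 + 1×option 4 + 3×option 5: weight 50, value 160
- 2×option 1 + 3×option 2 + 3×option 5: weight 46, value 159
Best: $160.

$160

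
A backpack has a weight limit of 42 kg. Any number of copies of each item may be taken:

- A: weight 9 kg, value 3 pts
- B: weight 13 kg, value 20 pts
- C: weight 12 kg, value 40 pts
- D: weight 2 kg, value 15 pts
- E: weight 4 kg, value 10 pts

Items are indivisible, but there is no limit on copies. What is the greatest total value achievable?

315 pts

Best value-per-unit is D at 15/2, and filling with it alone uses weight 21×2=42. No mix of the others beats 21×15 = 315.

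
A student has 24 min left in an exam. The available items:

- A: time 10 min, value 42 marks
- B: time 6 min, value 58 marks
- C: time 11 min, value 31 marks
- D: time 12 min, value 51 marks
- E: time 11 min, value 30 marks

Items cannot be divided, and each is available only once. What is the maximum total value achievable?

This is a 0/1 knapsack; check combinations near the capacity.
- B+D: time 6+12=18, value 58+51=109
- A+B: time 10+6=16, value 42+58=100
- A+D: time 10+12=22, value 42+51=93
- B+C: time 6+11=17, value 58+31=89
- B+E: time 6+11=17, value 58+30=88
Best: 109 marks.

109 marks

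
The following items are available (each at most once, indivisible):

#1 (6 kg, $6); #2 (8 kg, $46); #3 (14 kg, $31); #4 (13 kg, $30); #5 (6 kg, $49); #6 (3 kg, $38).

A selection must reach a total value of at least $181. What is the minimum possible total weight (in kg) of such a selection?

Subsets with value ≥ 181, sorted by total weight:
- #2+#3+#4+#5+#6: weight 44, value 194
- #1+#2+#3+#4+#5+#6: weight 50, value 200
Minimum weight: 44 kg.

44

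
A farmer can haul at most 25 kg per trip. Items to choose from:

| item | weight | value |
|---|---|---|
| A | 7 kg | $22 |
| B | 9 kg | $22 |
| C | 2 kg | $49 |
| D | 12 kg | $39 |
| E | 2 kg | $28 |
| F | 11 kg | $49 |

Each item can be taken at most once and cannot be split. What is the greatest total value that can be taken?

$148

Check high-value combinations within 25 kg:
- A+C+E+F: weight 7+2+2+11=22, value 22+49+28+49=148
- B+C+E+F: weight 9+2+2+11=24, value 22+49+28+49=148
- A+C+D+E: weight 7+2+12+2=23, value 22+49+39+28=138
- B+C+D+E: weight 9+2+12+2=25, value 22+49+39+28=138
- C+D+F: weight 2+12+11=25, value 49+39+49=137
Best: $148.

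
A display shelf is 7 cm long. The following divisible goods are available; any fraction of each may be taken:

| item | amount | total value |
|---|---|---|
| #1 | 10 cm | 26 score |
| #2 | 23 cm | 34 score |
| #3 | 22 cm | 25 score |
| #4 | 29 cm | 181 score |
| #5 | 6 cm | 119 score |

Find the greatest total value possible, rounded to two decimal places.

Take in order of value per unit:
- #5 (119/6 per unit): all 6 → value 119, running total 119.00
- #4 (181/29 per unit): 1 of 29 → value 1×181/29 = 6.2414, running total 125.24
Total 125.24.

125.24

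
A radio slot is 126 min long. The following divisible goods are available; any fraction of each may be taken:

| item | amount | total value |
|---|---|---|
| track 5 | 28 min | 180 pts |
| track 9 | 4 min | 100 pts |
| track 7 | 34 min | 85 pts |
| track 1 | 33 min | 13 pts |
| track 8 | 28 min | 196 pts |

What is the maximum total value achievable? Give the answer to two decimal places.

573.61

Take in order of value per unit:
- track 9 (100/4 per unit): all 4 → value 100, running total 100.00
- track 8 (196/28 per unit): all 28 → value 196, running total 296.00
- track 5 (180/28 per unit): all 28 → value 180, running total 476.00
- track 7 (85/34 per unit): all 34 → value 85, running total 561.00
- track 1 (13/33 per unit): 32 of 33 → value 32×13/33 = 12.6061, running total 573.61
Total 573.61.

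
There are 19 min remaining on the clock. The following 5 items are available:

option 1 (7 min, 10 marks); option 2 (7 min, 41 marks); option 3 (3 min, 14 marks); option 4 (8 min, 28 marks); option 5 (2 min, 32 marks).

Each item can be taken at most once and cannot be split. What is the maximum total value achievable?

This is a 0/1 knapsack; check combinations near the capacity.
- option 2+option 4+option 5: time 7+8+2=17, value 41+28+32=101
- option 1+option 2+option 3+option 5: time 7+7+3+2=19, value 10+41+14+32=97
- option 2+option 3+option 5: time 7+3+2=12, value 41+14+32=87
Best: 101 marks.

101 marks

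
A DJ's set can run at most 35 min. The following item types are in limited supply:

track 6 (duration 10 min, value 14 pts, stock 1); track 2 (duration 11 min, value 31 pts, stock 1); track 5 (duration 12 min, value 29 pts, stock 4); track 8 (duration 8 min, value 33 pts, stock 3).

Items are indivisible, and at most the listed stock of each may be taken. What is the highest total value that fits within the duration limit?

Top feasible selections:
- 1×track 2 + 3×track 8: duration 35, value 130
- 1×track 6 + 3×track 8: duration 34, value 113
- 3×track 8: duration 24, value 99
- 1×track 2 + 2×track 8: duration 27, value 97
Best: 130 pts.

130 pts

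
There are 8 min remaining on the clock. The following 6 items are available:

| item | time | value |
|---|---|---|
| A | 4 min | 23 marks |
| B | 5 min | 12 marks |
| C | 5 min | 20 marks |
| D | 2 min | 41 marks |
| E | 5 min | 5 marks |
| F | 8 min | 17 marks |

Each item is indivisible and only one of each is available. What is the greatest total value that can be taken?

64 marks

Check high-value combinations within 8 min:
- A+D: time 4+2=6, value 23+41=64
- C+D: time 5+2=7, value 20+41=61
- B+D: time 5+2=7, value 12+41=53
- D+E: time 2+5=7, value 41+5=46
- D: time 2, value 41
Best: 64 marks.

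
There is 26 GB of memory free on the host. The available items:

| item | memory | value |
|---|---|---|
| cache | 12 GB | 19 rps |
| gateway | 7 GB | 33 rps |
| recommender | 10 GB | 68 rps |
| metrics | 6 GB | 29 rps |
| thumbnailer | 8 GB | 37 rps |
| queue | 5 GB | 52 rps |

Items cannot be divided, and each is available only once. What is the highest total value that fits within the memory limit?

Check high-value combinations within 26 GB:
- recommender+thumbnailer+queue: memory 10+8+5=23, value 68+37+52=157
- gateway+recommender+queue: memory 7+10+5=22, value 33+68+52=153
- gateway+metrics+thumbnailer+queue: memory 7+6+8+5=26, value 33+29+37+52=151
- recommender+metrics+queue: memory 10+6+5=21, value 68+29+52=149
Best: 157 rps.

157 rps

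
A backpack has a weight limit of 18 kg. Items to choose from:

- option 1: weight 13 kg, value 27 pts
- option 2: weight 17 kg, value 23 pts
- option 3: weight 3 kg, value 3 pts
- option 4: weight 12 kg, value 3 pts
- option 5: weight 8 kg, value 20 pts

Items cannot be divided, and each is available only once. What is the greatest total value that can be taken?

Check high-value combinations within 18 kg:
- option 1+option 3: weight 13+3=16, value 27+3=30
- option 1: weight 13, value 27
- option 3+option 5: weight 3+8=11, value 3+20=23
- option 2: weight 17, value 23
- option 5: weight 8, value 20
Best: 30 pts.

30 pts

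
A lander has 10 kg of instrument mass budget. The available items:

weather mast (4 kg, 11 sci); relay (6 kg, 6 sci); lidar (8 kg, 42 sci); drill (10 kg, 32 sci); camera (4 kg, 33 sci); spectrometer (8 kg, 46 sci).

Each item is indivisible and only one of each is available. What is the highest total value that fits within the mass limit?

46 sci

Check high-value combinations within 10 kg:
- spectrometer: mass 8, value 46
- weather mast+camera: mass 4+4=8, value 11+33=44
- lidar: mass 8, value 42
- relay+camera: mass 6+4=10, value 6+33=39
Best: 46 sci.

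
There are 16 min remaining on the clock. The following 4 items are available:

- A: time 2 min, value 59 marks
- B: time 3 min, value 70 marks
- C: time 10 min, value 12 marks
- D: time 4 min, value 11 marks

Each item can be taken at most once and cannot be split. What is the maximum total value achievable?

141 marks

This is a 0/1 knapsack; check combinations near the capacity.
- A+B+C: time 2+3+10=15, value 59+70+12=141
- A+B+D: time 2+3+4=9, value 59+70+11=140
- A+B: time 2+3=5, value 59+70=129
Best: 141 marks.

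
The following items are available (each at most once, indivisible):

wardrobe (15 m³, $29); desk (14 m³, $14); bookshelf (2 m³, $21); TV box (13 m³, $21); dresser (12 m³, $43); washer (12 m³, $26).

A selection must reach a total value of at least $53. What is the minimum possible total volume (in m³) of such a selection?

14

Subsets with value ≥ 53, sorted by total volume:
- bookshelf+dresser: volume 14, value 64
- dresser+washer: volume 24, value 69
- TV box+dresser: volume 25, value 64
Minimum volume: 14 m³.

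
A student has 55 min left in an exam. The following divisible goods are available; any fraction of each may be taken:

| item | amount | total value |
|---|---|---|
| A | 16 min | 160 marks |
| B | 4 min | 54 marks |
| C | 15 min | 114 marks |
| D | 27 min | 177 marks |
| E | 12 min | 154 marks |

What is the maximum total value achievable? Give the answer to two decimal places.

534.44

Take in order of value per unit:
- B (54/4 per unit): all 4 → value 54, running total 54.00
- E (154/12 per unit): all 12 → value 154, running total 208.00
- A (160/16 per unit): all 16 → value 160, running total 368.00
- C (114/15 per unit): all 15 → value 114, running total 482.00
- D (177/27 per unit): 8 of 27 → value 8×177/27 = 52.4444, running total 534.44
Total 534.44.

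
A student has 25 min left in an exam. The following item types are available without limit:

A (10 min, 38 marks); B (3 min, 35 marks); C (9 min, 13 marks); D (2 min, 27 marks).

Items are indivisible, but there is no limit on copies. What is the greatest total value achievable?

332 marks

Best value-per-unit is D at 27/2; filling with it alone gives 12×27 = 324.
Optimal mix: 1×B + 11×D → time 25, value 332.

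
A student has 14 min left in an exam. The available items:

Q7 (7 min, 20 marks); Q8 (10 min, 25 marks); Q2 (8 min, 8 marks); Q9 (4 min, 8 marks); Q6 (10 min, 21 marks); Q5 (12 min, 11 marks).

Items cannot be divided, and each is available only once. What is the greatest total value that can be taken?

33 marks

Check high-value combinations within 14 min:
- Q8+Q9: time 10+4=14, value 25+8=33
- Q9+Q6: time 4+10=14, value 8+21=29
- Q7+Q9: time 7+4=11, value 20+8=28
- Q8: time 10, value 25
Best: 33 marks.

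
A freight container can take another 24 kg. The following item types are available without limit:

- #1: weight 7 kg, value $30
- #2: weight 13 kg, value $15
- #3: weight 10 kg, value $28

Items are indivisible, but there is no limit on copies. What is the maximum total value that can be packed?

Best value-per-unit is #1 at 30/7, and filling with it alone uses weight 3×7=21. No mix of the others beats 3×30 = 90.

$90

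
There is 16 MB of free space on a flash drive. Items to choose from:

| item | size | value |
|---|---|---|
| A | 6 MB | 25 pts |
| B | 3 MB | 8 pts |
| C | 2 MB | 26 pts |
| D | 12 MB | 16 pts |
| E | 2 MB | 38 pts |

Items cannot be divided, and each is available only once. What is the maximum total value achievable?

97 pts

Check high-value combinations within 16 MB:
- A+B+C+E: size 6+3+2+2=13, value 25+8+26+38=97
- A+C+E: size 6+2+2=10, value 25+26+38=89
- C+D+E: size 2+12+2=16, value 26+16+38=80
Best: 97 pts.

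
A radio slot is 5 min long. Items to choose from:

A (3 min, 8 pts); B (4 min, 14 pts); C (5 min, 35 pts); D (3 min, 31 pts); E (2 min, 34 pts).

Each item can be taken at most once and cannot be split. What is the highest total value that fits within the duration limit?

This is a 0/1 knapsack; check combinations near the capacity.
- D+E: duration 3+2=5, value 31+34=65
- A+E: duration 3+2=5, value 8+34=42
- C: duration 5, value 35
- E: duration 2, value 34
- D: duration 3, value 31
Best: 65 pts.

65 pts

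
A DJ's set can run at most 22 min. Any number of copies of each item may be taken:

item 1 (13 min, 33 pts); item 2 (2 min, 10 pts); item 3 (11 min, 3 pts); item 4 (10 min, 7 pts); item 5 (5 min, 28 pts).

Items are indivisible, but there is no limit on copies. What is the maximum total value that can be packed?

122 pts

Best value-per-unit is item 5 at 28/5; filling with it alone gives 4×28 = 112.
Optimal mix: 1×item 2 + 4×item 5 → duration 22, value 122.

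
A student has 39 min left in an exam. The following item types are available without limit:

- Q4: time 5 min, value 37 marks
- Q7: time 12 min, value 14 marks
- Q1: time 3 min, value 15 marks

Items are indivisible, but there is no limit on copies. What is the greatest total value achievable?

274 marks

Best value-per-unit is Q4 at 37/5; filling with it alone gives 7×37 = 259.
Optimal mix: 7×Q4 + 1×Q1 → time 38, value 274.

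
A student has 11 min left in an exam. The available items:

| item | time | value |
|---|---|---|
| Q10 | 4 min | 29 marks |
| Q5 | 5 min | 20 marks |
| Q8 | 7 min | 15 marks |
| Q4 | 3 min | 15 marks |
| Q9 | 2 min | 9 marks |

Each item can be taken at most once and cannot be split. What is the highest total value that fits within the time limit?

58 marks

Check high-value combinations within 11 min:
- Q10+Q5+Q9: time 4+5+2=11, value 29+20+9=58
- Q10+Q4+Q9: time 4+3+2=9, value 29+15+9=53
- Q10+Q5: time 4+5=9, value 29+20=49
Best: 58 marks.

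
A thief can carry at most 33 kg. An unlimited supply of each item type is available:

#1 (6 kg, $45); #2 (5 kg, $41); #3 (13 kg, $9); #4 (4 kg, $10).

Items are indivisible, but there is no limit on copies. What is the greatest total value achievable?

$258

Best value-per-unit is #2 at 41/5; filling with it alone gives 6×41 = 246.
Optimal mix: 3×#1 + 3×#2 → weight 33, value 258.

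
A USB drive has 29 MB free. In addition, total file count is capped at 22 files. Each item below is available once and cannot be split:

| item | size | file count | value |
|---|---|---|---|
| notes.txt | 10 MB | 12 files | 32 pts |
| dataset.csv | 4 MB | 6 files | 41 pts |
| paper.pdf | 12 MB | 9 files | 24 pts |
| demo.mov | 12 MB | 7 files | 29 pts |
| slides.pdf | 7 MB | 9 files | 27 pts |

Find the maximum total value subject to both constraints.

Feasible sets respecting both limits:
- dataset.csv+demo.mov+slides.pdf: size 23, file count 22, value 97
- dataset.csv+paper.pdf+demo.mov: size 28, file count 22, value 94
- notes.txt+dataset.csv: size 14, file count 18, value 73
Best: 97 pts.

97 pts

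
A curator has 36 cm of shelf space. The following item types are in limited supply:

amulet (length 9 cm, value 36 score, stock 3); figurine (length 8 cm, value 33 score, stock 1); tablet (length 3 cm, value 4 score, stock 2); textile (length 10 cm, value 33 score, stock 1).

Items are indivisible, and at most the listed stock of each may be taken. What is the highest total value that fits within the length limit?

141 score

Top feasible selections:
- 3×amulet + 1×figurine: length 35, value 141
- 2×amulet + 1×figurine + 1×textile: length 36, value 138
Best: 141 score.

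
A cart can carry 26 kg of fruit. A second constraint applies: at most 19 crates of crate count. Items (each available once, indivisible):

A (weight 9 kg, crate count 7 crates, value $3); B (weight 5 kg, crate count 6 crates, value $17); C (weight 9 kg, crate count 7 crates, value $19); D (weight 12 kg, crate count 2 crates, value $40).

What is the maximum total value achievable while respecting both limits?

Feasible sets respecting both limits:
- B+C+D: weight 26, crate count 15, value 76
- A+B+D: weight 26, crate count 15, value 60
- C+D: weight 21, crate count 9, value 59
- B+D: weight 17, crate count 8, value 57
Best: $76.

$76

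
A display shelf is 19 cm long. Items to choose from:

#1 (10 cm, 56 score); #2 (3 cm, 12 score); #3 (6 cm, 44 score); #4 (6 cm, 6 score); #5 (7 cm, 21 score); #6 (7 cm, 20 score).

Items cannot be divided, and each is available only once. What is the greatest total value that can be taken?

112 score

Check high-value combinations within 19 cm:
- #1+#2+#3: length 10+3+6=19, value 56+12+44=112
- #1+#3: length 10+6=16, value 56+44=100
- #2+#3+#5: length 3+6+7=16, value 12+44+21=77
- #1+#5: length 10+7=17, value 56+21=77
- #2+#3+#6: length 3+6+7=16, value 12+44+20=76
Best: 112 score.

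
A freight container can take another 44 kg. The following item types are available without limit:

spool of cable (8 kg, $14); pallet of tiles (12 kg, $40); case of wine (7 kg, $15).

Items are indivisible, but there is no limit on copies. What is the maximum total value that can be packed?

$135

Best value-per-unit is pallet of tiles at 40/12; filling with it alone gives 3×40 = 120.
Optimal mix: 3×pallet of tiles + 1×case of wine → weight 43, value 135.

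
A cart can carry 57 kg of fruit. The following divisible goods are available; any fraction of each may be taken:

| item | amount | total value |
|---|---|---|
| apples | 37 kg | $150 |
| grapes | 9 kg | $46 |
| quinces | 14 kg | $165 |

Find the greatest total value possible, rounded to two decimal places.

348.84

Take in order of value per unit:
- quinces (165/14 per unit): all 14 → value 165, running total 165.00
- grapes (46/9 per unit): all 9 → value 46, running total 211.00
- apples (150/37 per unit): 34 of 37 → value 34×150/37 = 137.8378, running total 348.84
Total 348.84.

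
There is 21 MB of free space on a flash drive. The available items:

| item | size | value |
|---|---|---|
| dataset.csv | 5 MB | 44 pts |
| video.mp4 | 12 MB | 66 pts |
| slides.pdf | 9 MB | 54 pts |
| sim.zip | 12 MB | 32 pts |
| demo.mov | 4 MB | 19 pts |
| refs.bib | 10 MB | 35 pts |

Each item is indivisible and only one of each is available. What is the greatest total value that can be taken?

This is a 0/1 knapsack; check combinations near the capacity.
- dataset.csv+video.mp4+demo.mov: size 5+12+4=21, value 44+66+19=129
- video.mp4+slides.pdf: size 12+9=21, value 66+54=120
- dataset.csv+slides.pdf+demo.mov: size 5+9+4=18, value 44+54+19=117
Best: 129 pts.

129 pts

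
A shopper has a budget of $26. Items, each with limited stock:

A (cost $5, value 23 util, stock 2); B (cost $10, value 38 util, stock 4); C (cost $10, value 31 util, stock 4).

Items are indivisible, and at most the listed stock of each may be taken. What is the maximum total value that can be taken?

99 util

Top feasible selections:
- 1×A + 2×B: cost 25, value 99
- 1×A + 1×B + 1×C: cost 25, value 92
Best: 99 util.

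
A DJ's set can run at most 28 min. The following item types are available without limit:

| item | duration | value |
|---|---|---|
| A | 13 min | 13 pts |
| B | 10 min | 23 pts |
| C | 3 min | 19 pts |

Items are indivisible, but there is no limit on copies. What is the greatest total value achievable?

171 pts

Best value-per-unit is C at 19/3, and filling with it alone uses duration 9×3=27. No mix of the others beats 9×19 = 171.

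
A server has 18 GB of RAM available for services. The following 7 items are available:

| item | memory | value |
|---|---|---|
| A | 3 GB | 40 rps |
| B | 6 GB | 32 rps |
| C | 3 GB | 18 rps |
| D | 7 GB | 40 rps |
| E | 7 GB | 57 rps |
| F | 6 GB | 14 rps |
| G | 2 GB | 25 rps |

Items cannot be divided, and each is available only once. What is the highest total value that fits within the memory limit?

154 rps

Check high-value combinations within 18 GB:
- A+B+E+G: memory 3+6+7+2=18, value 40+32+57+25=154
- A+C+E+G: memory 3+3+7+2=15, value 40+18+57+25=140
- A+D+E: memory 3+7+7=17, value 40+40+57=137
- A+B+D+G: memory 3+6+7+2=18, value 40+32+40+25=137
- A+E+F+G: memory 3+7+6+2=18, value 40+57+14+25=136
Best: 154 rps.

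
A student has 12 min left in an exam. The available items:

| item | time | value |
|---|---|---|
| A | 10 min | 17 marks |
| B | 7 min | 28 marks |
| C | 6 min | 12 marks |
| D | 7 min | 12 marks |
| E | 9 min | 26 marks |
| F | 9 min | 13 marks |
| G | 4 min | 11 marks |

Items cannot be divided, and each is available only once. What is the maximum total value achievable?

This is a 0/1 knapsack; check combinations near the capacity.
- B+G: time 7+4=11, value 28+11=39
- B: time 7, value 28
- E: time 9, value 26
Best: 39 marks.

39 marks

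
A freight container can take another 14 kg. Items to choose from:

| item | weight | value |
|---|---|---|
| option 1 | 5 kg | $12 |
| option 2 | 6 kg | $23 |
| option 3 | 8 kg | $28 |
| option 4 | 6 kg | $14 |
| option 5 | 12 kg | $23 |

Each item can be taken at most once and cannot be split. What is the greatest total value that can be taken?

Check high-value combinations within 14 kg:
- option 2+option 3: weight 6+8=14, value 23+28=51
- option 3+option 4: weight 8+6=14, value 28+14=42
- option 1+option 3: weight 5+8=13, value 12+28=40
- option 2+option 4: weight 6+6=12, value 23+14=37
- option 1+option 2: weight 5+6=11, value 12+23=35
Best: $51.

$51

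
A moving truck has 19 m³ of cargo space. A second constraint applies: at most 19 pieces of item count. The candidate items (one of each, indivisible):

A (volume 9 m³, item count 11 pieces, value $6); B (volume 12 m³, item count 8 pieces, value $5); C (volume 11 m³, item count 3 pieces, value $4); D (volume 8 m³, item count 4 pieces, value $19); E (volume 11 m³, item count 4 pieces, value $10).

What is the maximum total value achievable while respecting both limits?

$29

Feasible sets respecting both limits:
- D+E: volume 19, item count 8, value 29
- A+D: volume 17, item count 15, value 25
- C+D: volume 19, item count 7, value 23
- D: volume 8, item count 4, value 19
Best: $29.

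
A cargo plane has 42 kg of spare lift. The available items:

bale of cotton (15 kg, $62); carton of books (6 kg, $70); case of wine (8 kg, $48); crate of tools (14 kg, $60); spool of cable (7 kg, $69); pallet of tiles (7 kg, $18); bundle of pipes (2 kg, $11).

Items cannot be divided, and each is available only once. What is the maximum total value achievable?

Check high-value combinations within 42 kg:
- carton of books+case of wine+crate of tools+spool of cable+pallet of tiles: weight 6+8+14+7+7=42, value 70+48+60+69+18=265
- bale of cotton+carton of books+crate of tools+spool of cable: weight 15+6+14+7=42, value 62+70+60+69=261
- bale of cotton+carton of books+case of wine+spool of cable+bundle of pipes: weight 15+6+8+7+2=38, value 62+70+48+69+11=260
- carton of books+case of wine+crate of tools+spool of cable+bundle of pipes: weight 6+8+14+7+2=37, value 70+48+60+69+11=258
Best: $265.

$265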